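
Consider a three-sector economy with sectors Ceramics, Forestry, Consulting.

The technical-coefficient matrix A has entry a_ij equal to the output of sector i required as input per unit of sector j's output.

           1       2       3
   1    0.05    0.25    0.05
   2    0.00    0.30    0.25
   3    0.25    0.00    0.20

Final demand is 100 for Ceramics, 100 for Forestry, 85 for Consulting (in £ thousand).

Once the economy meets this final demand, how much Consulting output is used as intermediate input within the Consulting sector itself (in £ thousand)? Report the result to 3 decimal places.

I − A =
  [   0.95    -0.25    -0.05]
  [   0.00     0.70    -0.25]
  [  -0.25     0.00     0.80]
Cofactors of I−A, C_ij = (−1)^(i+j)·(minor ij) (rows/columns in the sector order above):
  C_11 = (0.70)(0.80) − (-0.25)(0.00) = 0.5600
  C_12 = −[(0.00)(0.80) − (-0.25)(-0.25)] = 0.0625
  C_13 = (0.00)(0.00) − (0.70)(-0.25) = 0.1750
  C_21 = −[(-0.25)(0.80) − (-0.05)(0.00)] = 0.2000
  C_22 = (0.95)(0.80) − (-0.05)(-0.25) = 0.7475
  C_23 = −[(0.95)(0.00) − (-0.25)(-0.25)] = 0.0625
  C_31 = (-0.25)(-0.25) − (-0.05)(0.70) = 0.0975
  C_32 = −[(0.95)(-0.25) − (-0.05)(0.00)] = 0.2375
  C_33 = (0.95)(0.70) − (-0.25)(0.00) = 0.6650
det(I−A) = Σ_j (I−A)_1j·C_1j = (0.95)(0.5600) + (-0.25)(0.0625) + (-0.05)(0.1750) = 0.507625
adj(I−A) = Cᵀ =
  [ 0.5600   0.2000   0.0975]
  [ 0.0625   0.7475   0.2375]
  [ 0.1750   0.0625   0.6650]
(I − A)⁻¹ = adj(I−A) / det(I−A) ≈
  [   1.1032     0.3940     0.1921]
  [   0.1231     1.4725     0.4679]
  [   0.3447     0.1231     1.3100]
First solve x = (I − A)⁻¹ d = adj(I−A)·d / det(I−A); in particular x_3 = (0.1750·100 + 0.0625·100 + 0.6650·85) / 0.507625 = 80.275 / 0.507625 ≈ 158.13839.
Intermediate flow from 3 to 3: z_33 = a_33 · x_3 = 0.20 × 80.275 / 0.507625 = 16.055 / 0.507625 ≈ 31.628.

z_33 = 31.628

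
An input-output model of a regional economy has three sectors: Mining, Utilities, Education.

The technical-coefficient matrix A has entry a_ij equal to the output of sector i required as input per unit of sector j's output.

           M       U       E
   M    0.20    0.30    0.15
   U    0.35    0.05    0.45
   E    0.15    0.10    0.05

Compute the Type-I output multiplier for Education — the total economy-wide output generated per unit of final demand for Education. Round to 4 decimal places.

I − A =
  [   0.80    -0.30    -0.15]
  [  -0.35     0.95    -0.45]
  [  -0.15    -0.10     0.95]
Cofactors of I−A, C_ij = (−1)^(i+j)·(minor ij) (rows/columns in the sector order above):
  C_11 = (0.95)(0.95) − (-0.45)(-0.10) = 0.8575
  C_12 = −[(-0.35)(0.95) − (-0.45)(-0.15)] = 0.4000
  C_13 = (-0.35)(-0.10) − (0.95)(-0.15) = 0.1775
  C_21 = −[(-0.30)(0.95) − (-0.15)(-0.10)] = 0.3000
  C_22 = (0.80)(0.95) − (-0.15)(-0.15) = 0.7375
  C_23 = −[(0.80)(-0.10) − (-0.30)(-0.15)] = 0.1250
  C_31 = (-0.30)(-0.45) − (-0.15)(0.95) = 0.2775
  C_32 = −[(0.80)(-0.45) − (-0.15)(-0.35)] = 0.4125
  C_33 = (0.80)(0.95) − (-0.30)(-0.35) = 0.6550
det(I−A) = Σ_j (I−A)_1j·C_1j = (0.80)(0.8575) + (-0.30)(0.4000) + (-0.15)(0.1775) = 0.539375
adj(I−A) = Cᵀ =
  [ 0.8575   0.3000   0.2775]
  [ 0.4000   0.7375   0.4125]
  [ 0.1775   0.1250   0.6550]
(I − A)⁻¹ = adj(I−A) / det(I−A) ≈
  [   1.58980     0.55620     0.51448]
  [   0.74160     1.36732     0.76477]
  [   0.32908     0.23175     1.21437]
The output multiplier for sector j is the column-j sum of the Leontief inverse (I − A)⁻¹ = adj(I−A) / det(I−A).
Column E of adj(I−A): (0.2775, 0.4125, 0.6550); det(I−A) = 0.539375.
m_E = (0.2775 + 0.4125 + 0.6550) / 0.539375 = 1.345 / 0.539375 ≈ 2.4936.

m_E = 2.4936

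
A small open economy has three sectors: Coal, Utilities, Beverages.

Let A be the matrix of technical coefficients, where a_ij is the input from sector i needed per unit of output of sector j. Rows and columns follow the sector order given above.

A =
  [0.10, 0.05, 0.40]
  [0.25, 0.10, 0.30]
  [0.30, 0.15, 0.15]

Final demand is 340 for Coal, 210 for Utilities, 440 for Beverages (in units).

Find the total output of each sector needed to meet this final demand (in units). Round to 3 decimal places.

x_C = 845.943, x_U = 786.663, x_B = 955.038

I − A =
  [   0.90    -0.05    -0.40]
  [  -0.25     0.90    -0.30]
  [  -0.30    -0.15     0.85]
Cofactors of I−A, C_ij = (−1)^(i+j)·(minor ij) (rows/columns in the sector order above):
  C_11 = (0.90)(0.85) − (-0.30)(-0.15) = 0.7200
  C_12 = −[(-0.25)(0.85) − (-0.30)(-0.30)] = 0.3025
  C_13 = (-0.25)(-0.15) − (0.90)(-0.30) = 0.3075
  C_21 = −[(-0.05)(0.85) − (-0.40)(-0.15)] = 0.1025
  C_22 = (0.90)(0.85) − (-0.40)(-0.30) = 0.6450
  C_23 = −[(0.90)(-0.15) − (-0.05)(-0.30)] = 0.1500
  C_31 = (-0.05)(-0.30) − (-0.40)(0.90) = 0.3750
  C_32 = −[(0.90)(-0.30) − (-0.40)(-0.25)] = 0.3700
  C_33 = (0.90)(0.90) − (-0.05)(-0.25) = 0.7975
det(I−A) = Σ_j (I−A)_1j·C_1j = (0.90)(0.7200) + (-0.05)(0.3025) + (-0.40)(0.3075) = 0.509875
adj(I−A) = Cᵀ =
  [ 0.7200   0.1025   0.3750]
  [ 0.3025   0.6450   0.3700]
  [ 0.3075   0.1500   0.7975]
(I − A)⁻¹ = adj(I−A) / det(I−A) ≈
  [   1.4121     0.2010     0.7355]
  [   0.5933     1.2650     0.7257]
  [   0.6031     0.2942     1.5641]
x = (I − A)⁻¹ d = adj(I−A)·d / det(I−A), with det(I−A) = 0.509875:
  x_C = (0.7200·340 + 0.1025·210 + 0.3750·440) / 0.509875 = 431.325 / 0.509875 ≈ 845.943
  x_U = (0.3025·340 + 0.6450·210 + 0.3700·440) / 0.509875 = 401.10 / 0.509875 ≈ 786.663
  x_B = (0.3075·340 + 0.1500·210 + 0.7975·440) / 0.509875 = 486.95 / 0.509875 ≈ 955.038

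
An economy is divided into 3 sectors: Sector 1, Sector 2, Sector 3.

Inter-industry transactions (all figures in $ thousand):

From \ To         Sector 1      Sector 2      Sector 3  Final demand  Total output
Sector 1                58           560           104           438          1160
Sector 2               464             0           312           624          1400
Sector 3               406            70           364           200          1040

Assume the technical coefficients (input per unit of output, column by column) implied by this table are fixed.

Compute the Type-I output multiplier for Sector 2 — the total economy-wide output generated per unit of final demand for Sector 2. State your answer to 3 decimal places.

m_2 = 2.463

Technical coefficients a_ij = z_ij / X_j:
  a_11 = 58/1160 = 0.05, a_21 = 464/1160 = 0.40, a_31 = 406/1160 = 0.35
  a_12 = 560/1400 = 0.40, a_22 = 0/1400 = 0.00, a_32 = 70/1400 = 0.05
  a_13 = 104/1040 = 0.10, a_23 = 312/1040 = 0.30, a_33 = 364/1040 = 0.35
I − A =
  [   0.95    -0.40    -0.10]
  [  -0.40     1.00    -0.30]
  [  -0.35    -0.05     0.65]
Cofactors of I−A, C_ij = (−1)^(i+j)·(minor ij) (rows/columns in the sector order above):
  C_11 = (1.00)(0.65) − (-0.30)(-0.05) = 0.6350
  C_12 = −[(-0.40)(0.65) − (-0.30)(-0.35)] = 0.3650
  C_13 = (-0.40)(-0.05) − (1.00)(-0.35) = 0.3700
  C_21 = −[(-0.40)(0.65) − (-0.10)(-0.05)] = 0.2650
  C_22 = (0.95)(0.65) − (-0.10)(-0.35) = 0.5825
  C_23 = −[(0.95)(-0.05) − (-0.40)(-0.35)] = 0.1875
  C_31 = (-0.40)(-0.30) − (-0.10)(1.00) = 0.2200
  C_32 = −[(0.95)(-0.30) − (-0.10)(-0.40)] = 0.3250
  C_33 = (0.95)(1.00) − (-0.40)(-0.40) = 0.7900
det(I−A) = Σ_j (I−A)_1j·C_1j = (0.95)(0.6350) + (-0.40)(0.3650) + (-0.10)(0.3700) = 0.42025
adj(I−A) = Cᵀ =
  [ 0.6350   0.2650   0.2200]
  [ 0.3650   0.5825   0.3250]
  [ 0.3700   0.1875   0.7900]
(I − A)⁻¹ = adj(I−A) / det(I−A) ≈
  [   1.5110     0.6306     0.5235]
  [   0.8685     1.3861     0.7733]
  [   0.8804     0.4462     1.8798]
The output multiplier for sector j is the column-j sum of the Leontief inverse (I − A)⁻¹ = adj(I−A) / det(I−A).
Column 2 of adj(I−A): (0.2650, 0.5825, 0.1875); det(I−A) = 0.42025.
m_2 = (0.2650 + 0.5825 + 0.1875) / 0.42025 = 1.035 / 0.42025 ≈ 2.463.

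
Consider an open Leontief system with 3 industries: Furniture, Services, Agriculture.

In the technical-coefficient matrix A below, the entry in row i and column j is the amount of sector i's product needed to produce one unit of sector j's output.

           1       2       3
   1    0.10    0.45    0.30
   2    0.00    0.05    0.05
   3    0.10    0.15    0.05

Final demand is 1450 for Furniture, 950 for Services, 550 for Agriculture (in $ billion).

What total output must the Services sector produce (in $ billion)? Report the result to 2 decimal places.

I − A =
  [   0.90    -0.45    -0.30]
  [   0.00     0.95    -0.05]
  [  -0.10    -0.15     0.95]
Cofactors of I−A, C_ij = (−1)^(i+j)·(minor ij) (rows/columns in the sector order above):
  C_11 = (0.95)(0.95) − (-0.05)(-0.15) = 0.8950
  C_12 = −[(0.00)(0.95) − (-0.05)(-0.10)] = 0.0050
  C_13 = (0.00)(-0.15) − (0.95)(-0.10) = 0.0950
  C_21 = −[(-0.45)(0.95) − (-0.30)(-0.15)] = 0.4725
  C_22 = (0.90)(0.95) − (-0.30)(-0.10) = 0.8250
  C_23 = −[(0.90)(-0.15) − (-0.45)(-0.10)] = 0.1800
  C_31 = (-0.45)(-0.05) − (-0.30)(0.95) = 0.3075
  C_32 = −[(0.90)(-0.05) − (-0.30)(0.00)] = 0.0450
  C_33 = (0.90)(0.95) − (-0.45)(0.00) = 0.8550
det(I−A) = Σ_j (I−A)_1j·C_1j = (0.90)(0.8950) + (-0.45)(0.0050) + (-0.30)(0.0950) = 0.77475
adj(I−A) = Cᵀ =
  [ 0.8950   0.4725   0.3075]
  [ 0.0050   0.8250   0.0450]
  [ 0.0950   0.1800   0.8550]
(I − A)⁻¹ = adj(I−A) / det(I−A) ≈
  [   1.1552     0.6099     0.3969]
  [   0.0065     1.0649     0.0581]
  [   0.1226     0.2323     1.1036]
x = (I − A)⁻¹ d = adj(I−A)·d / det(I−A), with det(I−A) = 0.77475:
  x_1 = (0.8950·1450 + 0.4725·950 + 0.3075·550) / 0.77475 = 1915.75 / 0.77475 ≈ 2472.73
  x_2 = (0.0050·1450 + 0.8250·950 + 0.0450·550) / 0.77475 = 815.75 / 0.77475 ≈ 1052.92
  x_3 = (0.0950·1450 + 0.1800·950 + 0.8550·550) / 0.77475 = 779.00 / 0.77475 ≈ 1005.49

x_2 = 1052.92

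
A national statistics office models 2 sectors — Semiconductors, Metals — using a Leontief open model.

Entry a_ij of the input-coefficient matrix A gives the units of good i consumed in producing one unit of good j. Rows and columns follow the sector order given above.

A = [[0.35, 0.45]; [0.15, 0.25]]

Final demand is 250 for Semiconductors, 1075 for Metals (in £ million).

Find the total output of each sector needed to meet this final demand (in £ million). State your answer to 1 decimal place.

I − A =
  [   0.65    -0.45]
  [  -0.15     0.75]
det(I−A) = (0.65)(0.75) − (-0.45)(-0.15) = 0.4200
adj(I−A) = [[0.75, 0.45], [0.15, 0.65]]
(I − A)⁻¹ = adj(I−A) / det(I−A) ≈
  [   1.7857     1.0714]
  [   0.3571     1.5476]
x = (I − A)⁻¹ d = adj(I−A)·d / det(I−A), with det(I−A) = 0.4200:
  x_1 = (0.75·250 + 0.45·1075) / 0.4200 = 671.25 / 0.4200 ≈ 1598.2
  x_2 = (0.15·250 + 0.65·1075) / 0.4200 = 736.25 / 0.4200 ≈ 1753.0

x_1 = 1598.2, x_2 = 1753.0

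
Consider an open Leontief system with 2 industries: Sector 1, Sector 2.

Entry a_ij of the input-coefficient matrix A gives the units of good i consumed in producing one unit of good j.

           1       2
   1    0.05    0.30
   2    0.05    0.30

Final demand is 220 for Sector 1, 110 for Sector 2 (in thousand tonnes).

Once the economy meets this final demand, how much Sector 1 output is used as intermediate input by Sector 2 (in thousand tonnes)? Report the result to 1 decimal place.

I − A =
  [   0.95    -0.30]
  [  -0.05     0.70]
det(I−A) = (0.95)(0.70) − (-0.30)(-0.05) = 0.6500
adj(I−A) = [[0.70, 0.30], [0.05, 0.95]]
(I − A)⁻¹ = adj(I−A) / det(I−A) ≈
  [   1.0769     0.4615]
  [   0.0769     1.4615]
First solve x = (I − A)⁻¹ d = adj(I−A)·d / det(I−A); in particular x_2 = (0.05·220 + 0.95·110) / 0.6500 = 115.50 / 0.6500 ≈ 177.692.
Intermediate flow from 1 to 2: z_12 = a_12 · x_2 = 0.30 × 115.50 / 0.6500 = 34.65 / 0.6500 ≈ 53.3.

z_12 = 53.3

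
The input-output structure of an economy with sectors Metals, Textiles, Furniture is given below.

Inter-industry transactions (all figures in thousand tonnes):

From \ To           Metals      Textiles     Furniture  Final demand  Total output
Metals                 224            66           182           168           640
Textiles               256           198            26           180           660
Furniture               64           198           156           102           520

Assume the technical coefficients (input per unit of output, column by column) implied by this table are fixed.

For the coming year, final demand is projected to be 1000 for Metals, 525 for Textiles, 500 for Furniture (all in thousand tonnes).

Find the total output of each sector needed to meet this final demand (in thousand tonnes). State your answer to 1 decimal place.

Technical coefficients a_ij = z_ij / X_j:
  a_MM = 224/640 = 0.35, a_TM = 256/640 = 0.40, a_FM = 64/640 = 0.10
  a_MT = 66/660 = 0.10, a_TT = 198/660 = 0.30, a_FT = 198/660 = 0.30
  a_MF = 182/520 = 0.35, a_TF = 26/520 = 0.05, a_FF = 156/520 = 0.30
I − A =
  [   0.65    -0.10    -0.35]
  [  -0.40     0.70    -0.05]
  [  -0.10    -0.30     0.70]
Cofactors of I−A, C_ij = (−1)^(i+j)·(minor ij) (rows/columns in the sector order above):
  C_11 = (0.70)(0.70) − (-0.05)(-0.30) = 0.4750
  C_12 = −[(-0.40)(0.70) − (-0.05)(-0.10)] = 0.2850
  C_13 = (-0.40)(-0.30) − (0.70)(-0.10) = 0.1900
  C_21 = −[(-0.10)(0.70) − (-0.35)(-0.30)] = 0.1750
  C_22 = (0.65)(0.70) − (-0.35)(-0.10) = 0.4200
  C_23 = −[(0.65)(-0.30) − (-0.10)(-0.10)] = 0.2050
  C_31 = (-0.10)(-0.05) − (-0.35)(0.70) = 0.2500
  C_32 = −[(0.65)(-0.05) − (-0.35)(-0.40)] = 0.1725
  C_33 = (0.65)(0.70) − (-0.10)(-0.40) = 0.4150
det(I−A) = Σ_j (I−A)_1j·C_1j = (0.65)(0.4750) + (-0.10)(0.2850) + (-0.35)(0.1900) = 0.21375
adj(I−A) = Cᵀ =
  [ 0.4750   0.1750   0.2500]
  [ 0.2850   0.4200   0.1725]
  [ 0.1900   0.2050   0.4150]
(I − A)⁻¹ = adj(I−A) / det(I−A) ≈
  [   2.2222     0.8187     1.1696]
  [   1.3333     1.9649     0.8070]
  [   0.8889     0.9591     1.9415]
x = (I − A)⁻¹ d = adj(I−A)·d / det(I−A), with det(I−A) = 0.21375:
  x_M = (0.4750·1000 + 0.1750·525 + 0.2500·500) / 0.21375 = 691.875 / 0.21375 ≈ 3236.8
  x_T = (0.2850·1000 + 0.4200·525 + 0.1725·500) / 0.21375 = 591.75 / 0.21375 ≈ 2768.4
  x_F = (0.1900·1000 + 0.2050·525 + 0.4150·500) / 0.21375 = 505.125 / 0.21375 ≈ 2363.2

x_M = 3236.8, x_T = 2768.4, x_F = 2363.2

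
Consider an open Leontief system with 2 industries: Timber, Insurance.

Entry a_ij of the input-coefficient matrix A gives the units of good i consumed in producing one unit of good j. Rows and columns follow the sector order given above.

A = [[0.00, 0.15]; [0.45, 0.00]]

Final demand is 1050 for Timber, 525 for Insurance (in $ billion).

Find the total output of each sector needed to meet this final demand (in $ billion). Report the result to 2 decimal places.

x_1 = 1210.46, x_2 = 1069.71

I − A =
  [   1.00    -0.15]
  [  -0.45     1.00]
det(I−A) = (1.00)(1.00) − (-0.15)(-0.45) = 0.9325
adj(I−A) = [[1.00, 0.15], [0.45, 1.00]]
(I − A)⁻¹ = adj(I−A) / det(I−A) ≈
  [   1.0724     0.1609]
  [   0.4826     1.0724]
x = (I − A)⁻¹ d = adj(I−A)·d / det(I−A), with det(I−A) = 0.9325:
  x_1 = (1.00·1050 + 0.15·525) / 0.9325 = 1128.75 / 0.9325 ≈ 1210.46
  x_2 = (0.45·1050 + 1.00·525) / 0.9325 = 997.50 / 0.9325 ≈ 1069.71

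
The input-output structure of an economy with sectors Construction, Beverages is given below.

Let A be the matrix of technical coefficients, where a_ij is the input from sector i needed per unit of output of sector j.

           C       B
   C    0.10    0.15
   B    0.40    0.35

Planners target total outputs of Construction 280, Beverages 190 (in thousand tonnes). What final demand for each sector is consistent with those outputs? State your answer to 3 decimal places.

d_C = 223.500, d_B = 11.500

I − A =
  [   0.90    -0.15]
  [  -0.40     0.65]
d = (I − A) x:
  d_C = (+0.90)·280 + (-0.15)·190 = 223.500
  d_B = (-0.40)·280 + (+0.65)·190 = 11.500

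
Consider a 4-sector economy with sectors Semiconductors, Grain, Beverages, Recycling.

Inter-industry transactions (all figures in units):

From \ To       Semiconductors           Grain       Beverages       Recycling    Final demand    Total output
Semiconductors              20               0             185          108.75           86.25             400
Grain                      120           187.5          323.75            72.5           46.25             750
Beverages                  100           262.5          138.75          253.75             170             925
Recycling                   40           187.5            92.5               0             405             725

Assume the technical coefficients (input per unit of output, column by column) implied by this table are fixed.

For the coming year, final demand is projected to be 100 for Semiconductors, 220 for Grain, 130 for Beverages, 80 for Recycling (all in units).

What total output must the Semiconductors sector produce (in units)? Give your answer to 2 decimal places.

Technical coefficients a_ij = z_ij / X_j:
  a_SS = 20/400 = 0.05, a_GS = 120/400 = 0.30, a_BS = 100/400 = 0.25, a_RS = 40/400 = 0.10
  a_SG = 0/750 = 0.00, a_GG = 187.5/750 = 0.25, a_BG = 262.5/750 = 0.35, a_RG = 187.5/750 = 0.25
  a_SB = 185/925 = 0.20, a_GB = 323.75/925 = 0.35, a_BB = 138.75/925 = 0.15, a_RB = 92.5/925 = 0.10
  a_SR = 108.75/725 = 0.15, a_GR = 72.5/725 = 0.10, a_BR = 253.75/725 = 0.35, a_RR = 0/725 = 0.00
I − A =
  [   0.95     0.00    -0.20    -0.15]
  [  -0.30     0.75    -0.35    -0.10]
  [  -0.25    -0.35     0.85    -0.35]
  [  -0.10    -0.25    -0.10     1.00]
Compute the cofactors C_ij = (−1)^(i+j)·(3×3 minor ij) of I−A; the adjugate is their transpose:
adj(I−A) = Cᵀ =
  [ 0.433375   0.124625   0.169375   0.136750]
  [ 0.355250   0.700750   0.403250   0.264500]
  [ 0.342250   0.419750   0.666250   0.326500]
  [ 0.166375   0.229625   0.184375   0.430750]
det(I−A) = Σ_j (I−A)_1j·C_1j = (0.95)(0.433375) + (0.00)(0.355250) + (-0.20)(0.342250) + (-0.15)(0.166375) = 0.3183
(I − A)⁻¹ = adj(I−A) / det(I−A) ≈
  [   1.3615     0.3915     0.5321     0.4296]
  [   1.1161     2.2015     1.2669     0.8310]
  [   1.0752     1.3187     2.0932     1.0258]
  [   0.5227     0.7214     0.5792     1.3533]
x = (I − A)⁻¹ d = adj(I−A)·d / det(I−A), with det(I−A) = 0.3183:
  x_S = (0.433375·100 + 0.124625·220 + 0.169375·130 + 0.136750·80) / 0.3183 = 103.71375 / 0.3183 ≈ 325.84
  x_G = (0.355250·100 + 0.700750·220 + 0.403250·130 + 0.264500·80) / 0.3183 = 263.2725 / 0.3183 ≈ 827.12
  x_B = (0.342250·100 + 0.419750·220 + 0.666250·130 + 0.326500·80) / 0.3183 = 239.3025 / 0.3183 ≈ 751.81
  x_R = (0.166375·100 + 0.229625·220 + 0.184375·130 + 0.430750·80) / 0.3183 = 125.58375 / 0.3183 ≈ 394.55

x_S = 325.84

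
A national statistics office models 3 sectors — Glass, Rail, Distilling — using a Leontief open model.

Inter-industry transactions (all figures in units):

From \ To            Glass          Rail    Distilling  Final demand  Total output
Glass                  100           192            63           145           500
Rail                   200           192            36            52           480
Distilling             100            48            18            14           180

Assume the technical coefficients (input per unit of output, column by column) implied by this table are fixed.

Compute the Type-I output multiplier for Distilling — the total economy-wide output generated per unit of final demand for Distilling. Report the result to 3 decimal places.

Technical coefficients a_ij = z_ij / X_j:
  a_GG = 100/500 = 0.20, a_RG = 200/500 = 0.40, a_DG = 100/500 = 0.20
  a_GR = 192/480 = 0.40, a_RR = 192/480 = 0.40, a_DR = 48/480 = 0.10
  a_GD = 63/180 = 0.35, a_RD = 36/180 = 0.20, a_DD = 18/180 = 0.10
I − A =
  [   0.80    -0.40    -0.35]
  [  -0.40     0.60    -0.20]
  [  -0.20    -0.10     0.90]
Cofactors of I−A, C_ij = (−1)^(i+j)·(minor ij) (rows/columns in the sector order above):
  C_11 = (0.60)(0.90) − (-0.20)(-0.10) = 0.5200
  C_12 = −[(-0.40)(0.90) − (-0.20)(-0.20)] = 0.4000
  C_13 = (-0.40)(-0.10) − (0.60)(-0.20) = 0.1600
  C_21 = −[(-0.40)(0.90) − (-0.35)(-0.10)] = 0.3950
  C_22 = (0.80)(0.90) − (-0.35)(-0.20) = 0.6500
  C_23 = −[(0.80)(-0.10) − (-0.40)(-0.20)] = 0.1600
  C_31 = (-0.40)(-0.20) − (-0.35)(0.60) = 0.2900
  C_32 = −[(0.80)(-0.20) − (-0.35)(-0.40)] = 0.3000
  C_33 = (0.80)(0.60) − (-0.40)(-0.40) = 0.3200
det(I−A) = Σ_j (I−A)_1j·C_1j = (0.80)(0.5200) + (-0.40)(0.4000) + (-0.35)(0.1600) = 0.2000
adj(I−A) = Cᵀ =
  [ 0.5200   0.3950   0.2900]
  [ 0.4000   0.6500   0.3000]
  [ 0.1600   0.1600   0.3200]
(I − A)⁻¹ = adj(I−A) / det(I−A) ≈
  [   2.6000     1.9750     1.4500]
  [   2.0000     3.2500     1.5000]
  [   0.8000     0.8000     1.6000]
The output multiplier for sector j is the column-j sum of the Leontief inverse (I − A)⁻¹ = adj(I−A) / det(I−A).
Column D of adj(I−A): (0.2900, 0.3000, 0.3200); det(I−A) = 0.2000.
m_D = (0.2900 + 0.3000 + 0.3200) / 0.2000 = 0.91 / 0.2000 = 4.550.

m_D = 4.550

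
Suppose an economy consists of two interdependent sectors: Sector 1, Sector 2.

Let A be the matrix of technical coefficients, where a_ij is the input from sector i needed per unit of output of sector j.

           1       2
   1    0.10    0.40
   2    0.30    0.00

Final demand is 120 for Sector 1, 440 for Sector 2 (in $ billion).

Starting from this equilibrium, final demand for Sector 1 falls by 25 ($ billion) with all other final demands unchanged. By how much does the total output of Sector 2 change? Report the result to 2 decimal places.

Δx_2 = -9.62

I − A =
  [   0.90    -0.40]
  [  -0.30     1.00]
det(I−A) = (0.90)(1.00) − (-0.40)(-0.30) = 0.7800
adj(I−A) = [[1.00, 0.40], [0.30, 0.90]]
(I − A)⁻¹ = adj(I−A) / det(I−A) ≈
  [   1.2821     0.5128]
  [   0.3846     1.1538]
Δx = (I − A)⁻¹ Δd with Δd having -25 in the Sector 1 component and 0 elsewhere.
So Δx_2 = L_21 · (-25), where L_21 = adj(I−A)_21 / det(I−A) = 0.30 / 0.7800.
Δx_2 = 0.30 × (-25) / 0.7800 = -7.50 / 0.7800 ≈ -9.62.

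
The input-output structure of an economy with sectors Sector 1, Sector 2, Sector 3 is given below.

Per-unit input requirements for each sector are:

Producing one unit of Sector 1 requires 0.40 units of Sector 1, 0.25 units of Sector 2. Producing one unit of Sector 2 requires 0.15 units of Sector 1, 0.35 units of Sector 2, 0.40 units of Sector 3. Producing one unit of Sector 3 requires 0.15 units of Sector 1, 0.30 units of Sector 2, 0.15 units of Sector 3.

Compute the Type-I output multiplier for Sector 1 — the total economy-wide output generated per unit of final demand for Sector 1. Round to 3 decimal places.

I − A =
  [   0.60    -0.15    -0.15]
  [  -0.25     0.65    -0.30]
  [   0.00    -0.40     0.85]
Cofactors of I−A, C_ij = (−1)^(i+j)·(minor ij) (rows/columns in the sector order above):
  C_11 = (0.65)(0.85) − (-0.30)(-0.40) = 0.4325
  C_12 = −[(-0.25)(0.85) − (-0.30)(0.00)] = 0.2125
  C_13 = (-0.25)(-0.40) − (0.65)(0.00) = 0.1000
  C_21 = −[(-0.15)(0.85) − (-0.15)(-0.40)] = 0.1875
  C_22 = (0.60)(0.85) − (-0.15)(0.00) = 0.5100
  C_23 = −[(0.60)(-0.40) − (-0.15)(0.00)] = 0.2400
  C_31 = (-0.15)(-0.30) − (-0.15)(0.65) = 0.1425
  C_32 = −[(0.60)(-0.30) − (-0.15)(-0.25)] = 0.2175
  C_33 = (0.60)(0.65) − (-0.15)(-0.25) = 0.3525
det(I−A) = Σ_j (I−A)_1j·C_1j = (0.60)(0.4325) + (-0.15)(0.2125) + (-0.15)(0.1000) = 0.212625
adj(I−A) = Cᵀ =
  [ 0.4325   0.1875   0.1425]
  [ 0.2125   0.5100   0.2175]
  [ 0.1000   0.2400   0.3525]
(I − A)⁻¹ = adj(I−A) / det(I−A) ≈
  [   2.0341     0.8818     0.6702]
  [   0.9994     2.3986     1.0229]
  [   0.4703     1.1287     1.6578]
The output multiplier for sector j is the column-j sum of the Leontief inverse (I − A)⁻¹ = adj(I−A) / det(I−A).
Column 1 of adj(I−A): (0.4325, 0.2125, 0.1000); det(I−A) = 0.212625.
m_1 = (0.4325 + 0.2125 + 0.1000) / 0.212625 = 0.745 / 0.212625 ≈ 3.504.

m_1 = 3.504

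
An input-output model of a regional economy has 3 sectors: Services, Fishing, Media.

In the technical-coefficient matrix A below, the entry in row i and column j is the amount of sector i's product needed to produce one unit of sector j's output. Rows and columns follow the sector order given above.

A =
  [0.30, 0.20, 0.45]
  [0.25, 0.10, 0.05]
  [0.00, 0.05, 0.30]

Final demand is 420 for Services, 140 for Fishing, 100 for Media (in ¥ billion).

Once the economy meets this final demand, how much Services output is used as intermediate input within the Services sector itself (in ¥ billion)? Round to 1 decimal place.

z_11 = 246.7

I − A =
  [   0.70    -0.20    -0.45]
  [  -0.25     0.90    -0.05]
  [   0.00    -0.05     0.70]
Cofactors of I−A, C_ij = (−1)^(i+j)·(minor ij) (rows/columns in the sector order above):
  C_11 = (0.90)(0.70) − (-0.05)(-0.05) = 0.6275
  C_12 = −[(-0.25)(0.70) − (-0.05)(0.00)] = 0.1750
  C_13 = (-0.25)(-0.05) − (0.90)(0.00) = 0.0125
  C_21 = −[(-0.20)(0.70) − (-0.45)(-0.05)] = 0.1625
  C_22 = (0.70)(0.70) − (-0.45)(0.00) = 0.4900
  C_23 = −[(0.70)(-0.05) − (-0.20)(0.00)] = 0.0350
  C_31 = (-0.20)(-0.05) − (-0.45)(0.90) = 0.4150
  C_32 = −[(0.70)(-0.05) − (-0.45)(-0.25)] = 0.1475
  C_33 = (0.70)(0.90) − (-0.20)(-0.25) = 0.5800
det(I−A) = Σ_j (I−A)_1j·C_1j = (0.70)(0.6275) + (-0.20)(0.1750) + (-0.45)(0.0125) = 0.398625
adj(I−A) = Cᵀ =
  [ 0.6275   0.1625   0.4150]
  [ 0.1750   0.4900   0.1475]
  [ 0.0125   0.0350   0.5800]
(I − A)⁻¹ = adj(I−A) / det(I−A) ≈
  [   1.5742     0.4077     1.0411]
  [   0.4390     1.2292     0.3700]
  [   0.0314     0.0878     1.4550]
First solve x = (I − A)⁻¹ d = adj(I−A)·d / det(I−A); in particular x_1 = (0.6275·420 + 0.1625·140 + 0.4150·100) / 0.398625 = 327.80 / 0.398625 ≈ 822.327.
Intermediate flow from 1 to 1: z_11 = a_11 · x_1 = 0.30 × 327.80 / 0.398625 = 98.34 / 0.398625 ≈ 246.7.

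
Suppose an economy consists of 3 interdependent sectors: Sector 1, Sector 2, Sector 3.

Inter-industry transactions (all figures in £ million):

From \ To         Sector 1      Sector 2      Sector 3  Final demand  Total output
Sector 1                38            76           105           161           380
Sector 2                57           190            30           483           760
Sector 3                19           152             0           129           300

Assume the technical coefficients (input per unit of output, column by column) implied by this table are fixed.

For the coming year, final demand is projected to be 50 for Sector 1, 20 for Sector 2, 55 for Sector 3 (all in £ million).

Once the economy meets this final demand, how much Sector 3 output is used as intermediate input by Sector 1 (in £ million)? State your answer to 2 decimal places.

z_31 = 4.44

Technical coefficients a_ij = z_ij / X_j:
  a_11 = 38/380 = 0.10, a_21 = 57/380 = 0.15, a_31 = 19/380 = 0.05
  a_12 = 76/760 = 0.10, a_22 = 190/760 = 0.25, a_32 = 152/760 = 0.20
  a_13 = 105/300 = 0.35, a_23 = 30/300 = 0.10, a_33 = 0/300 = 0.00
I − A =
  [   0.90    -0.10    -0.35]
  [  -0.15     0.75    -0.10]
  [  -0.05    -0.20     1.00]
Cofactors of I−A, C_ij = (−1)^(i+j)·(minor ij) (rows/columns in the sector order above):
  C_11 = (0.75)(1.00) − (-0.10)(-0.20) = 0.7300
  C_12 = −[(-0.15)(1.00) − (-0.10)(-0.05)] = 0.1550
  C_13 = (-0.15)(-0.20) − (0.75)(-0.05) = 0.0675
  C_21 = −[(-0.10)(1.00) − (-0.35)(-0.20)] = 0.1700
  C_22 = (0.90)(1.00) − (-0.35)(-0.05) = 0.8825
  C_23 = −[(0.90)(-0.20) − (-0.10)(-0.05)] = 0.1850
  C_31 = (-0.10)(-0.10) − (-0.35)(0.75) = 0.2725
  C_32 = −[(0.90)(-0.10) − (-0.35)(-0.15)] = 0.1425
  C_33 = (0.90)(0.75) − (-0.10)(-0.15) = 0.6600
det(I−A) = Σ_j (I−A)_1j·C_1j = (0.90)(0.7300) + (-0.10)(0.1550) + (-0.35)(0.0675) = 0.617875
adj(I−A) = Cᵀ =
  [ 0.7300   0.1700   0.2725]
  [ 0.1550   0.8825   0.1425]
  [ 0.0675   0.1850   0.6600]
(I − A)⁻¹ = adj(I−A) / det(I−A) ≈
  [   1.1815     0.2751     0.4410]
  [   0.2509     1.4283     0.2306]
  [   0.1092     0.2994     1.0682]
First solve x = (I − A)⁻¹ d = adj(I−A)·d / det(I−A); in particular x_1 = (0.7300·50 + 0.1700·20 + 0.2725·55) / 0.617875 = 54.8875 / 0.617875 ≈ 88.8327.
Intermediate flow from 3 to 1: z_31 = a_31 · x_1 = 0.05 × 54.8875 / 0.617875 = 2.744375 / 0.617875 ≈ 4.44.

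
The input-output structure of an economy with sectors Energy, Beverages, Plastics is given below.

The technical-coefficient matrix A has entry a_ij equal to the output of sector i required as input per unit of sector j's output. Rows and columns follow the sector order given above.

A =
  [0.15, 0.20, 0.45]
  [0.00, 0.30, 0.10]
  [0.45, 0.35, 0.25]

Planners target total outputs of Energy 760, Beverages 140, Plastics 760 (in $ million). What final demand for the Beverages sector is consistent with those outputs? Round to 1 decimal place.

d_B = 22.0

I − A =
  [   0.85    -0.20    -0.45]
  [   0.00     0.70    -0.10]
  [  -0.45    -0.35     0.75]
d = (I − A) x:
  d_E = (+0.85)·760 + (-0.20)·140 + (-0.45)·760 = 276.0
  d_B = (+0.00)·760 + (+0.70)·140 + (-0.10)·760 = 22.0
  d_P = (-0.45)·760 + (-0.35)·140 + (+0.75)·760 = 179.0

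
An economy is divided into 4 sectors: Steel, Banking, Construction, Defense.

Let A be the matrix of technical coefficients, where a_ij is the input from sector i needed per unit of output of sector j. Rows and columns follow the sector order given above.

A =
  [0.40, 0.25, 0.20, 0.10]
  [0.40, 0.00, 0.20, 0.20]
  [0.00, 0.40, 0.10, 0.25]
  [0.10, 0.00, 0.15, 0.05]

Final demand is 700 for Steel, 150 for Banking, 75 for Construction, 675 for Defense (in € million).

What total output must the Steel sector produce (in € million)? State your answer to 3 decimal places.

x_S = 2352.342

I − A =
  [   0.60    -0.25    -0.20    -0.10]
  [  -0.40     1.00    -0.20    -0.20]
  [   0.00    -0.40     0.90    -0.25]
  [  -0.10     0.00    -0.15     0.95]
Compute the cofactors C_ij = (−1)^(i+j)·(3×3 minor ij) of I−A; the adjugate is their transpose:
adj(I−A) = Cᵀ =
  [ 0.729500   0.286375   0.260000   0.205500]
  [ 0.350000   0.476500   0.216000   0.194000]
  [ 0.185000   0.230250   0.460000   0.189000]
  [ 0.106000   0.066500   0.100000   0.370000]
det(I−A) = Σ_j (I−A)_1j·C_1j = (0.60)(0.729500) + (-0.25)(0.350000) + (-0.20)(0.185000) + (-0.10)(0.106000) = 0.3026
(I − A)⁻¹ = adj(I−A) / det(I−A) ≈
  [   2.4108     0.9464     0.8592     0.6791]
  [   1.1566     1.5747     0.7138     0.6411]
  [   0.6114     0.7609     1.5202     0.6246]
  [   0.3503     0.2198     0.3305     1.2227]
x = (I − A)⁻¹ d = adj(I−A)·d / det(I−A), with det(I−A) = 0.3026:
  x_S = (0.729500·700 + 0.286375·150 + 0.260000·75 + 0.205500·675) / 0.3026 = 711.81875 / 0.3026 ≈ 2352.342
  x_B = (0.350000·700 + 0.476500·150 + 0.216000·75 + 0.194000·675) / 0.3026 = 463.625 / 0.3026 ≈ 1532.138
  x_C = (0.185000·700 + 0.230250·150 + 0.460000·75 + 0.189000·675) / 0.3026 = 326.1125 / 0.3026 ≈ 1077.702
  x_D = (0.106000·700 + 0.066500·150 + 0.100000·75 + 0.370000·675) / 0.3026 = 341.425 / 0.3026 ≈ 1128.305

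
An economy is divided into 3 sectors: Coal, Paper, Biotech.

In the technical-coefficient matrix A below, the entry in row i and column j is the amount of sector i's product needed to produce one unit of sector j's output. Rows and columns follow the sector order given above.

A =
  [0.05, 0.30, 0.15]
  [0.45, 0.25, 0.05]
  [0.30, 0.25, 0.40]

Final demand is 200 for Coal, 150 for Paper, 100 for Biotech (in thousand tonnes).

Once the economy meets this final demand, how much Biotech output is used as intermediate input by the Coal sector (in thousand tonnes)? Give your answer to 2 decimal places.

z_31 = 142.62

I − A =
  [   0.95    -0.30    -0.15]
  [  -0.45     0.75    -0.05]
  [  -0.30    -0.25     0.60]
Cofactors of I−A, C_ij = (−1)^(i+j)·(minor ij) (rows/columns in the sector order above):
  C_11 = (0.75)(0.60) − (-0.05)(-0.25) = 0.4375
  C_12 = −[(-0.45)(0.60) − (-0.05)(-0.30)] = 0.2850
  C_13 = (-0.45)(-0.25) − (0.75)(-0.30) = 0.3375
  C_21 = −[(-0.30)(0.60) − (-0.15)(-0.25)] = 0.2175
  C_22 = (0.95)(0.60) − (-0.15)(-0.30) = 0.5250
  C_23 = −[(0.95)(-0.25) − (-0.30)(-0.30)] = 0.3275
  C_31 = (-0.30)(-0.05) − (-0.15)(0.75) = 0.1275
  C_32 = −[(0.95)(-0.05) − (-0.15)(-0.45)] = 0.1150
  C_33 = (0.95)(0.75) − (-0.30)(-0.45) = 0.5775
det(I−A) = Σ_j (I−A)_1j·C_1j = (0.95)(0.4375) + (-0.30)(0.2850) + (-0.15)(0.3375) = 0.2795
adj(I−A) = Cᵀ =
  [ 0.4375   0.2175   0.1275]
  [ 0.2850   0.5250   0.1150]
  [ 0.3375   0.3275   0.5775]
(I − A)⁻¹ = adj(I−A) / det(I−A) ≈
  [   1.5653     0.7782     0.4562]
  [   1.0197     1.8784     0.4114]
  [   1.2075     1.1717     2.0662]
First solve x = (I − A)⁻¹ d = adj(I−A)·d / det(I−A); in particular x_1 = (0.4375·200 + 0.2175·150 + 0.1275·100) / 0.2795 = 132.875 / 0.2795 ≈ 475.4025.
Intermediate flow from 3 to 1: z_31 = a_31 · x_1 = 0.30 × 132.875 / 0.2795 = 39.8625 / 0.2795 ≈ 142.62.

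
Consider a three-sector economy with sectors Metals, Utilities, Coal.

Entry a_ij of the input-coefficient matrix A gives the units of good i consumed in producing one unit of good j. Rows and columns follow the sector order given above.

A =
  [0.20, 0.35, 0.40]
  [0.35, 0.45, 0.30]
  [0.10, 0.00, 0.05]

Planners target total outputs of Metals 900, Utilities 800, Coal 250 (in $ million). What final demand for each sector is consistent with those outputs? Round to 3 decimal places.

d_M = 340.000, d_U = 50.000, d_C = 147.500

I − A =
  [   0.80    -0.35    -0.40]
  [  -0.35     0.55    -0.30]
  [  -0.10     0.00     0.95]
d = (I − A) x:
  d_M = (+0.80)·900 + (-0.35)·800 + (-0.40)·250 = 340.000
  d_U = (-0.35)·900 + (+0.55)·800 + (-0.30)·250 = 50.000
  d_C = (-0.10)·900 + (+0.00)·800 + (+0.95)·250 = 147.500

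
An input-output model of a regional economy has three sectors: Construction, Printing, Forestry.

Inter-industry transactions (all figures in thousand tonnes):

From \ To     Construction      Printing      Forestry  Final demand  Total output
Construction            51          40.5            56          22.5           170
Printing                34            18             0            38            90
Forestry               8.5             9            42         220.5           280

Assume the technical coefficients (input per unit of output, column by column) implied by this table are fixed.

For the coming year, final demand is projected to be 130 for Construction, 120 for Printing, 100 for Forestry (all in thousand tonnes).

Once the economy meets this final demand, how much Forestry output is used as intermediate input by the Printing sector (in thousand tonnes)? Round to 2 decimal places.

Technical coefficients a_ij = z_ij / X_j:
  a_11 = 51/170 = 0.30, a_21 = 34/170 = 0.20, a_31 = 8.5/170 = 0.05
  a_12 = 40.5/90 = 0.45, a_22 = 18/90 = 0.20, a_32 = 9/90 = 0.10
  a_13 = 56/280 = 0.20, a_23 = 0/280 = 0.00, a_33 = 42/280 = 0.15
I − A =
  [   0.70    -0.45    -0.20]
  [  -0.20     0.80     0.00]
  [  -0.05    -0.10     0.85]
Cofactors of I−A, C_ij = (−1)^(i+j)·(minor ij) (rows/columns in the sector order above):
  C_11 = (0.80)(0.85) − (0.00)(-0.10) = 0.6800
  C_12 = −[(-0.20)(0.85) − (0.00)(-0.05)] = 0.1700
  C_13 = (-0.20)(-0.10) − (0.80)(-0.05) = 0.0600
  C_21 = −[(-0.45)(0.85) − (-0.20)(-0.10)] = 0.4025
  C_22 = (0.70)(0.85) − (-0.20)(-0.05) = 0.5850
  C_23 = −[(0.70)(-0.10) − (-0.45)(-0.05)] = 0.0925
  C_31 = (-0.45)(0.00) − (-0.20)(0.80) = 0.1600
  C_32 = −[(0.70)(0.00) − (-0.20)(-0.20)] = 0.0400
  C_33 = (0.70)(0.80) − (-0.45)(-0.20) = 0.4700
det(I−A) = Σ_j (I−A)_1j·C_1j = (0.70)(0.6800) + (-0.45)(0.1700) + (-0.20)(0.0600) = 0.3875
adj(I−A) = Cᵀ =
  [ 0.6800   0.4025   0.1600]
  [ 0.1700   0.5850   0.0400]
  [ 0.0600   0.0925   0.4700]
(I − A)⁻¹ = adj(I−A) / det(I−A) ≈
  [   1.7548     1.0387     0.4129]
  [   0.4387     1.5097     0.1032]
  [   0.1548     0.2387     1.2129]
First solve x = (I − A)⁻¹ d = adj(I−A)·d / det(I−A); in particular x_2 = (0.1700·130 + 0.5850·120 + 0.0400·100) / 0.3875 = 96.30 / 0.3875 ≈ 248.5161.
Intermediate flow from 3 to 2: z_32 = a_32 · x_2 = 0.10 × 96.30 / 0.3875 = 9.63 / 0.3875 ≈ 24.85.

z_32 = 24.85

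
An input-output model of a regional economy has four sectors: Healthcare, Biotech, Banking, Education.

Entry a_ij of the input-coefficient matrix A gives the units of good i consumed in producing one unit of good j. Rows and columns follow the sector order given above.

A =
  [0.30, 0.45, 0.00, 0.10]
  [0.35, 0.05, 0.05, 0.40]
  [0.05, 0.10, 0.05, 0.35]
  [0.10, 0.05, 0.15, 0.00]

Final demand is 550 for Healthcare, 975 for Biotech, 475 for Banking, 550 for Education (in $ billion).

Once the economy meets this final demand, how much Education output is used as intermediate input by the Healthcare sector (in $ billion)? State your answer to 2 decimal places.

z_41 = 256.46

I − A =
  [   0.70    -0.45     0.00    -0.10]
  [  -0.35     0.95    -0.05    -0.40]
  [  -0.05    -0.10     0.95    -0.35]
  [  -0.10    -0.05    -0.15     1.00]
Compute the cofactors C_ij = (−1)^(i+j)·(3×3 minor ij) of I−A; the adjugate is their transpose:
adj(I−A) = Cᵀ =
  [ 0.821750   0.410125   0.064000   0.268625]
  [ 0.359375   0.618000   0.081750   0.311750]
  [ 0.124875   0.119750   0.464250   0.222875]
  [ 0.118875   0.089875   0.080125   0.477500]
det(I−A) = Σ_j (I−A)_1j·C_1j = (0.70)(0.821750) + (-0.45)(0.359375) + (0.00)(0.124875) + (-0.10)(0.118875) = 0.40161875
(I − A)⁻¹ = adj(I−A) / det(I−A) ≈
  [   2.0461     1.0212     0.1594     0.6689]
  [   0.8948     1.5388     0.2036     0.7762]
  [   0.3109     0.2982     1.1559     0.5549]
  [   0.2960     0.2238     0.1995     1.1889]
First solve x = (I − A)⁻¹ d = adj(I−A)·d / det(I−A); in particular x_1 = (0.821750·550 + 0.410125·975 + 0.064000·475 + 0.268625·550) / 0.40161875 = 1029.978125 / 0.40161875 ≈ 2564.5668.
Intermediate flow from 4 to 1: z_41 = a_41 · x_1 = 0.10 × 1029.978125 / 0.40161875 = 102.9978125 / 0.40161875 ≈ 256.46.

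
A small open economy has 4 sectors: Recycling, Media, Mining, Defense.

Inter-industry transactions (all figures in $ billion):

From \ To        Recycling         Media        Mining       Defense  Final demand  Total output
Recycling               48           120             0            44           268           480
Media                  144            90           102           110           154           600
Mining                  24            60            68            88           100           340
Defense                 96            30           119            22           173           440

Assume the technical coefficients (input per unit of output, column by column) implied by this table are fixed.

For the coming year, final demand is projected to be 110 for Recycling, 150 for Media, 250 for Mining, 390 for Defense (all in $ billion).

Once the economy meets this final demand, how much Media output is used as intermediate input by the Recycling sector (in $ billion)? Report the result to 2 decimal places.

z_21 = 111.79

Technical coefficients a_ij = z_ij / X_j:
  a_11 = 48/480 = 0.10, a_21 = 144/480 = 0.30, a_31 = 24/480 = 0.05, a_41 = 96/480 = 0.20
  a_12 = 120/600 = 0.20, a_22 = 90/600 = 0.15, a_32 = 60/600 = 0.10, a_42 = 30/600 = 0.05
  a_13 = 0/340 = 0.00, a_23 = 102/340 = 0.30, a_33 = 68/340 = 0.20, a_43 = 119/340 = 0.35
  a_14 = 44/440 = 0.10, a_24 = 110/440 = 0.25, a_34 = 88/440 = 0.20, a_44 = 22/440 = 0.05
I − A =
  [   0.90    -0.20     0.00    -0.10]
  [  -0.30     0.85    -0.30    -0.25]
  [  -0.05    -0.10     0.80    -0.20]
  [  -0.20    -0.05    -0.35     0.95]
Compute the cofactors C_ij = (−1)^(i+j)·(3×3 minor ij) of I−A; the adjugate is their transpose:
adj(I−A) = Cᵀ =
  [ 0.536250   0.145500   0.105750   0.117000]
  [ 0.277625   0.603250   0.339750   0.259500]
  [ 0.110250   0.110250   0.630000   0.173250]
  [ 0.168125   0.103000   0.272250   0.534000]
det(I−A) = Σ_j (I−A)_1j·C_1j = (0.90)(0.536250) + (-0.20)(0.277625) + (0.00)(0.110250) + (-0.10)(0.168125) = 0.4102875
(I − A)⁻¹ = adj(I−A) / det(I−A) ≈
  [   1.3070     0.3546     0.2577     0.2852]
  [   0.6767     1.4703     0.8281     0.6325]
  [   0.2687     0.2687     1.5355     0.4223]
  [   0.4098     0.2510     0.6636     1.3015]
First solve x = (I − A)⁻¹ d = adj(I−A)·d / det(I−A); in particular x_1 = (0.536250·110 + 0.145500·150 + 0.105750·250 + 0.117000·390) / 0.4102875 = 152.88 / 0.4102875 ≈ 372.6168.
Intermediate flow from 2 to 1: z_21 = a_21 · x_1 = 0.30 × 152.88 / 0.4102875 = 45.864 / 0.4102875 ≈ 111.79.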